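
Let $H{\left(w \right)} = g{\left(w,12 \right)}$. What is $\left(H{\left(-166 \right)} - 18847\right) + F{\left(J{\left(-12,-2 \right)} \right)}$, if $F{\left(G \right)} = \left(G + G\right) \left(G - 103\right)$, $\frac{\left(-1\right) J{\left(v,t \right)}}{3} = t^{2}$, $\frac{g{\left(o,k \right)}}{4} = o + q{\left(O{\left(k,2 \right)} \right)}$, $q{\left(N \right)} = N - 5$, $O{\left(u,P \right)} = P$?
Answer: $-16763$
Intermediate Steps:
$q{\left(N \right)} = -5 + N$
$g{\left(o,k \right)} = -12 + 4 o$ ($g{\left(o,k \right)} = 4 \left(o + \left(-5 + 2\right)\right) = 4 \left(o - 3\right) = 4 \left(-3 + o\right) = -12 + 4 o$)
$H{\left(w \right)} = -12 + 4 w$
$J{\left(v,t \right)} = - 3 t^{2}$
$F{\left(G \right)} = 2 G \left(-103 + G\right)$
$\left(H{\left(-166 \right)} - 18847\right) + F{\left(J{\left(-12,-2 \right)} \right)} = \left(\left(-12 + 4 \left(-166\right)\right) - 18847\right) + 2 \left(- 3 \left(-2\right)^{2}\right) \left(-103 - 3 \left(-2\right)^{2}\right) = \left(\left(-12 - 664\right) - 18847\right) + 2 \left(\left(-3\right) 4\right) \left(-103 - 12\right) = \left(-676 - 18847\right) + 2 \left(-12\right) \left(-103 - 12\right) = -19523 + 2 \left(-12\right) \left(-115\right) = -19523 + 2760 = -16763$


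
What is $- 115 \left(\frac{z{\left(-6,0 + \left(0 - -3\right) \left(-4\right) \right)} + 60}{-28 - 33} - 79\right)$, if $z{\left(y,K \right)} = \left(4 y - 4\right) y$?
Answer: $\frac{580405}{61} \approx 9514.8$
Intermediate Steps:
$z{\left(y,K \right)} = y \left(-4 + 4 y\right)$ ($z{\left(y,K \right)} = \left(-4 + 4 y\right) y = y \left(-4 + 4 y\right)$)
$- 115 \left(\frac{z{\left(-6,0 + \left(0 - -3\right) \left(-4\right) \right)} + 60}{-28 - 33} - 79\right) = - 115 \left(\frac{4 \left(-6\right) \left(-1 - 6\right) + 60}{-28 - 33} - 79\right) = - 115 \left(\frac{4 \left(-6\right) \left(-7\right) + 60}{-61} - 79\right) = - 115 \left(\left(168 + 60\right) \left(- \frac{1}{61}\right) - 79\right) = - 115 \left(228 \left(- \frac{1}{61}\right) - 79\right) = - 115 \left(- \frac{228}{61} - 79\right) = \left(-115\right) \left(- \frac{5047}{61}\right) = \frac{580405}{61}$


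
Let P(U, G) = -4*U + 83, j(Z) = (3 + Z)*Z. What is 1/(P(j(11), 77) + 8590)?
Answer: 1/8057 ≈ 0.00012412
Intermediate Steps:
j(Z) = Z*(3 + Z)
P(U, G) = 83 - 4*U
1/(P(j(11), 77) + 8590) = 1/((83 - 44*(3 + 11)) + 8590) = 1/((83 - 44*14) + 8590) = 1/((83 - 4*154) + 8590) = 1/((83 - 616) + 8590) = 1/(-533 + 8590) = 1/8057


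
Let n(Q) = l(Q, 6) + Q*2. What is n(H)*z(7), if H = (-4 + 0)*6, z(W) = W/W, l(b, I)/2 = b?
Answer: -96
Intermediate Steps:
l(b, I) = 2*b
z(W) = 1
H = -24 (H = -4*6 = -24)
n(Q) = 4*Q (n(Q) = 2*Q + Q*2 = 2*Q + 2*Q = 4*Q)
n(H)*z(7) = (4*(-24))*1 = -96*1 = -96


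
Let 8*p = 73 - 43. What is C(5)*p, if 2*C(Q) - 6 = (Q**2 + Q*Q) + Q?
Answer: 915/8 ≈ 114.38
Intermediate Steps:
C(Q) = 3 + Q**2 + Q/2 (C(Q) = 3 + ((Q**2 + Q*Q) + Q)/2 = 3 + ((Q**2 + Q**2) + Q)/2 = 3 + (2*Q**2 + Q)/2 = 3 + (Q + 2*Q**2)/2 = 3 + (Q**2 + Q/2) = 3 + Q**2 + Q/2)
p = 15/4 (p = (73 - 43)/8 = (1/8)*30 = 15/4 ≈ 3.7500)
C(5)*p = (3 + 5**2 + (1/2)*5)*(15/4) = (3 + 25 + 5/2)*(15/4) = (61/2)*(15/4) = 915/8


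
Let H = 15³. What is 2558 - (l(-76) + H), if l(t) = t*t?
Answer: -6593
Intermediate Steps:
l(t) = t²
H = 3375
2558 - (l(-76) + H) = 2558 - ((-76)² + 3375) = 2558 - (5776 + 3375) = 2558 - 1*9151 = 2558 - 9151 = -6593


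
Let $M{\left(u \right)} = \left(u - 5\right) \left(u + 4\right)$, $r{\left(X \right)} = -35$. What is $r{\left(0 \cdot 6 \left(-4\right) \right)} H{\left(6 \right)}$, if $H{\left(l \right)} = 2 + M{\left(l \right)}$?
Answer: $-420$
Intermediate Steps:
$M{\left(u \right)} = \left(-5 + u\right) \left(4 + u\right)$
$H{\left(l \right)} = -18 + l^{2} - l$ ($H{\left(l \right)} = 2 - \left(20 + l - l^{2}\right) = -18 + l^{2} - l$)
$r{\left(0 \cdot 6 \left(-4\right) \right)} H{\left(6 \right)} = - 35 \left(-18 + 6^{2} - 6\right) = - 35 \left(-18 + 36 - 6\right) = \left(-35\right) 12 = -420$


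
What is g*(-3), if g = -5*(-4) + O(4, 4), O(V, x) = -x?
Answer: -48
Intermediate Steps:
g = 16 (g = -5*(-4) - 1*4 = 20 - 4 = 16)
g*(-3) = 16*(-3) = -48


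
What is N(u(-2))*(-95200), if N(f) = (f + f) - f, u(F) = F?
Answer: 190400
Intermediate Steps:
N(f) = f (N(f) = 2*f - f = f)
N(u(-2))*(-95200) = -2*(-95200) = 190400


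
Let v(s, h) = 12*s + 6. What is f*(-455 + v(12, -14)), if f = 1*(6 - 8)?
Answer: 610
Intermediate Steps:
f = -2 (f = 1*(-2) = -2)
v(s, h) = 6 + 12*s
f*(-455 + v(12, -14)) = -2*(-455 + (6 + 12*12)) = -2*(-455 + (6 + 144)) = -2*(-455 + 150) = -2*(-305) = 610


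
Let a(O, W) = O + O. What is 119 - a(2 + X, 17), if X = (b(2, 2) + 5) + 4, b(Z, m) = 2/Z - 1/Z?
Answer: 96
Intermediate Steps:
b(Z, m) = 1/Z
X = 19/2 (X = (1/2 + 5) + 4 = (½ + 5) + 4 = 11/2 + 4 = 19/2 ≈ 9.5000)
a(O, W) = 2*O
119 - a(2 + X, 17) = 119 - 2*(2 + 19/2) = 119 - 2*23/2 = 119 - 1*23 = 119 - 23 = 96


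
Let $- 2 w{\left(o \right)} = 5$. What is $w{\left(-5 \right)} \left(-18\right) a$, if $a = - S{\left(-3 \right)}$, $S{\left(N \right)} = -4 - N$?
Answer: $45$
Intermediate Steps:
$w{\left(o \right)} = - \frac{5}{2}$ ($w{\left(o \right)} = \left(- \frac{1}{2}\right) 5 = - \frac{5}{2}$)
$a = 1$ ($a = - (-4 - -3) = - (-4 + 3) = \left(-1\right) \left(-1\right) = 1$)
$w{\left(-5 \right)} \left(-18\right) a = \left(- \frac{5}{2}\right) \left(-18\right) 1 = 45 \cdot 1 = 45$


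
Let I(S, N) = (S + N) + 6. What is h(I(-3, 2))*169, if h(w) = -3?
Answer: -507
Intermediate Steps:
I(S, N) = 6 + N + S (I(S, N) = (N + S) + 6 = 6 + N + S)
h(I(-3, 2))*169 = -3*169 = -507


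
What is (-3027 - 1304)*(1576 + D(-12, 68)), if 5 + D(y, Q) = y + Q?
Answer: -7046537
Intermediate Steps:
D(y, Q) = -5 + Q + y (D(y, Q) = -5 + (y + Q) = -5 + (Q + y) = -5 + Q + y)
(-3027 - 1304)*(1576 + D(-12, 68)) = (-3027 - 1304)*(1576 + (-5 + 68 - 12)) = -4331*(1576 + 51) = -4331*1627 = -7046537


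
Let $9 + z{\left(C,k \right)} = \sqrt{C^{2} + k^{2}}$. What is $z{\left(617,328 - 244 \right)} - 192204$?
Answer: $-192213 + \sqrt{387745} \approx -1.9159 \cdot 10^{5}$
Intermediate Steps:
$z{\left(C,k \right)} = -9 + \sqrt{C^{2} + k^{2}}$
$z{\left(617,328 - 244 \right)} - 192204 = \left(-9 + \sqrt{617^{2} + \left(328 - 244\right)^{2}}\right) - 192204 = \left(-9 + \sqrt{380689 + 84^{2}}\right) - 192204 = \left(-9 + \sqrt{380689 + 7056}\right) - 192204 = \left(-9 + \sqrt{387745}\right) - 192204 = -192213 + \sqrt{387745}$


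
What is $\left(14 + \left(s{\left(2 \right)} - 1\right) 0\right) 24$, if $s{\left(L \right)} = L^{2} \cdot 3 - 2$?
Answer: $336$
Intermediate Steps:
$s{\left(L \right)} = -2 + 3 L^{2}$ ($s{\left(L \right)} = 3 L^{2} - 2 = -2 + 3 L^{2}$)
$\left(14 + \left(s{\left(2 \right)} - 1\right) 0\right) 24 = \left(14 + \left(\left(-2 + 3 \cdot 2^{2}\right) - 1\right) 0\right) 24 = \left(14 + \left(\left(-2 + 3 \cdot 4\right) - 1\right) 0\right) 24 = \left(14 + \left(\left(-2 + 12\right) - 1\right) 0\right) 24 = \left(14 + \left(10 - 1\right) 0\right) 24 = \left(14 + 9 \cdot 0\right) 24 = \left(14 + 0\right) 24 = 14 \cdot 24 = 336$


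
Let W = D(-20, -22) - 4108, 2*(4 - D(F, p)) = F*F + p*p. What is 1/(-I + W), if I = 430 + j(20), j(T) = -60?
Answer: -1/4916 ≈ -0.00020342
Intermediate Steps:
D(F, p) = 4 - F**2/2 - p**2/2 (D(F, p) = 4 - (F*F + p*p)/2 = 4 - (F**2 + p**2)/2 = 4 + (-F**2/2 - p**2/2) = 4 - F**2/2 - p**2/2)
W = -4546 (W = (4 - 1/2*(-20)**2 - 1/2*(-22)**2) - 4108 = (4 - 1/2*400 - 1/2*484) - 4108 = (4 - 200 - 242) - 4108 = -438 - 4108 = -4546)
I = 370 (I = 430 - 60 = 370)
1/(-I + W) = 1/(-1*370 - 4546) = 1/(-370 - 4546) = 1/(-4916) = -1/4916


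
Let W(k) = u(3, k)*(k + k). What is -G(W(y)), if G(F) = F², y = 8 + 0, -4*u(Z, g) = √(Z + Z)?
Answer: -96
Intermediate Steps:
u(Z, g) = -√2*√Z/4 (u(Z, g) = -√(Z + Z)/4 = -√2*√Z/4)
y = 8
W(k) = -k*√6/2 (W(k) = (-√2*√3/4)*(k + k) = (-√6/4)*(2*k) = -k*√6/2)
-G(W(y)) = -(-½*8*√6)² = -(-4*√6)² = -1*96 = -96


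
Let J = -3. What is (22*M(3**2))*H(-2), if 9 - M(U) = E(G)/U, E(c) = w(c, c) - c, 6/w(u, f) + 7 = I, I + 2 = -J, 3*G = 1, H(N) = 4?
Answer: 21736/27 ≈ 805.04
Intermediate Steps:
G = 1/3 (G = (1/3)*1 = 1/3 ≈ 0.33333)
I = 1 (I = -2 - 1*(-3) = -2 + 3 = 1)
w(u, f) = -1 (w(u, f) = 6/(-7 + 1) = 6/(-6) = 6*(-1/6) = -1)
E(c) = -1 - c
M(U) = 9 + 4/(3*U) (M(U) = 9 - (-1 - 1*1/3)/U = 9 - (-1 - 1/3)/U = 9 - (-4)/(3*U) = 9 + 4/(3*U))
(22*M(3**2))*H(-2) = (22*(9 + 4/(3*(3**2))))*4 = (22*(9 + (4/3)/9))*4 = (22*(9 + (4/3)*(1/9)))*4 = (22*(9 + 4/27))*4 = (22*(247/27))*4 = (5434/27)*4 = 21736/27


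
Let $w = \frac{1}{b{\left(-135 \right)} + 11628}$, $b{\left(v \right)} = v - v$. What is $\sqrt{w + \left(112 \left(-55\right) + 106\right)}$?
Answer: $\frac{i \sqrt{22737879253}}{1938} \approx 77.807 i$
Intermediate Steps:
$b{\left(v \right)} = 0$
$w = \frac{1}{11628}$ ($w = \frac{1}{0 + 11628} = \frac{1}{11628} \approx 8.5999 \cdot 10^{-5}$)
$\sqrt{w + \left(112 \left(-55\right) + 106\right)} = \sqrt{\frac{1}{11628} + \left(112 \left(-55\right) + 106\right)} = \sqrt{\frac{1}{11628} + \left(-6160 + 106\right)} = \sqrt{\frac{1}{11628} - 6054} = \sqrt{- \frac{70395911}{11628}} = \frac{i \sqrt{22737879253}}{1938}$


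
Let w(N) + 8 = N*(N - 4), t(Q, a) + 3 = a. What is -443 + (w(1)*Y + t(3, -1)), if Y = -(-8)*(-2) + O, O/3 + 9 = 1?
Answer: -7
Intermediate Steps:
O = -24 (O = -27 + 3*1 = -27 + 3 = -24)
t(Q, a) = -3 + a
w(N) = -8 + N*(-4 + N) (w(N) = -8 + N*(N - 4) = -8 + N*(-4 + N))
Y = -40 (Y = -(-8)*(-2) - 24 = -4*4 - 24 = -16 - 24 = -40)
-443 + (w(1)*Y + t(3, -1)) = -443 + ((-8 + 1² - 4*1)*(-40) + (-3 - 1)) = -443 + ((-8 + 1 - 4)*(-40) - 4) = -443 + (-11*(-40) - 4) = -443 + (440 - 4) = -443 + 436 = -7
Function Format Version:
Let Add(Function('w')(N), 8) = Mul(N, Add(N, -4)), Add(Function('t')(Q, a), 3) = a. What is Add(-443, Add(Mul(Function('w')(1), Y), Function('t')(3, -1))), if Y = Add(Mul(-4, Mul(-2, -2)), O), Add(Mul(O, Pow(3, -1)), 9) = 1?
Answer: -7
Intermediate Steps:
O = -24 (O = Add(-27, Mul(3, 1)) = Add(-27, 3) = -24)
Function('t')(Q, a) = Add(-3, a)
Function('w')(N) = Add(-8, Mul(N, Add(-4, N))) (Function('w')(N) = Add(-8, Mul(N, Add(N, -4))) = Add(-8, Mul(N, Add(-4, N))))
Y = -40 (Y = Add(Mul(-4, Mul(-2, -2)), -24) = Add(Mul(-4, 4), -24) = Add(-16, -24) = -40)
Add(-443, Add(Mul(Function('w')(1), Y), Function('t')(3, -1))) = Add(-443, Add(Mul(Add(-8, Pow(1, 2), Mul(-4, 1)), -40), Add(-3, -1))) = Add(-443, Add(Mul(Add(-8, 1, -4), -40), -4)) = Add(-443, Add(Mul(-11, -40), -4)) = Add(-443, Add(440, -4)) = Add(-443, 436) = -7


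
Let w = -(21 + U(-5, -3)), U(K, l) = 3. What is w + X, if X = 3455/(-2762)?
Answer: -69743/2762 ≈ -25.251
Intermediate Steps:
X = -3455/2762 (X = 3455*(-1/2762) = -3455/2762 ≈ -1.2509)
w = -24 (w = -(21 + 3) = -1*24 = -24)
w + X = -24 - 3455/2762 = -69743/2762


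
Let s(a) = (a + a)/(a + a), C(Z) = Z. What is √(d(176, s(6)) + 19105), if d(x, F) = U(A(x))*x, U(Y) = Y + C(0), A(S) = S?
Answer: √50081 ≈ 223.79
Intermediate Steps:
s(a) = 1 (s(a) = (2*a)/((2*a)) = (2*a)*(1/(2*a)) = 1)
U(Y) = Y (U(Y) = Y + 0 = Y)
d(x, F) = x² (d(x, F) = x*x = x²)
√(d(176, s(6)) + 19105) = √(176² + 19105) = √(30976 + 19105) = √50081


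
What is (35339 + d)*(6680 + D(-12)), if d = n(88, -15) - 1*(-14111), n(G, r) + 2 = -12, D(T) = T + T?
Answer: 329046016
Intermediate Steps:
D(T) = 2*T
n(G, r) = -14 (n(G, r) = -2 - 12 = -14)
d = 14097 (d = -14 - 1*(-14111) = -14 + 14111 = 14097)
(35339 + d)*(6680 + D(-12)) = (35339 + 14097)*(6680 + 2*(-12)) = 49436*(6680 - 24) = 49436*6656 = 329046016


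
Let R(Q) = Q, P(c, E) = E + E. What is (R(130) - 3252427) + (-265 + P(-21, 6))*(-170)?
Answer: -3209287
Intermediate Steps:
P(c, E) = 2*E
(R(130) - 3252427) + (-265 + P(-21, 6))*(-170) = (130 - 3252427) + (-265 + 2*6)*(-170) = -3252297 + (-265 + 12)*(-170) = -3252297 - 253*(-170) = -3252297 + 43010 = -3209287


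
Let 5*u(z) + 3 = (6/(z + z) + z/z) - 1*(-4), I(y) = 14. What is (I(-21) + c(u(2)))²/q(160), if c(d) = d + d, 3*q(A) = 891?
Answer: 539/675 ≈ 0.79852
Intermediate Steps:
q(A) = 297 (q(A) = (⅓)*891 = 297)
u(z) = ⅖ + 3/(5*z) (u(z) = -⅗ + ((6/(z + z) + z/z) - 1*(-4))/5 = -⅗ + ((6/((2*z)) + 1) + 4)/5 = -⅗ + ((6*(1/(2*z)) + 1) + 4)/5 = -⅗ + ((3/z + 1) + 4)/5 = -⅗ + ((1 + 3/z) + 4)/5 = -⅗ + (5 + 3/z)/5 = -⅗ + (1 + 3/(5*z)) = ⅖ + 3/(5*z))
c(d) = 2*d
(I(-21) + c(u(2)))²/q(160) = (14 + 2*((⅕)*(3 + 2*2)/2))²/297 = (14 + 2*((⅕)*(½)*(3 + 4)))²*(1/297) = (14 + 2*((⅕)*(½)*7))²*(1/297) = (14 + 2*(7/10))²*(1/297) = (14 + 7/5)²*(1/297) = (77/5)²*(1/297) = (5929/25)*(1/297) = 539/675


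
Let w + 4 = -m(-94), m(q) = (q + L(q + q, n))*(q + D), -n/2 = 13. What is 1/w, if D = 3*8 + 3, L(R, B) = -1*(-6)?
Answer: -1/5900 ≈ -0.00016949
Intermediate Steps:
n = -26 (n = -2*13 = -26)
L(R, B) = 6
D = 27 (D = 24 + 3 = 27)
m(q) = (6 + q)*(27 + q) (m(q) = (q + 6)*(q + 27) = (6 + q)*(27 + q))
w = -5900 (w = -4 - (162 + (-94)² + 33*(-94)) = -4 - (162 + 8836 - 3102) = -4 - 1*5896 = -4 - 5896 = -5900)
1/w = 1/(-5900) = -1/5900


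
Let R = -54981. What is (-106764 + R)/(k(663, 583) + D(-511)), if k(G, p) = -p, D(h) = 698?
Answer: -32349/23 ≈ -1406.5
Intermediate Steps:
(-106764 + R)/(k(663, 583) + D(-511)) = (-106764 - 54981)/(-1*583 + 698) = -161745/(-583 + 698) = -161745/115 = -161745*1/115 = -32349/23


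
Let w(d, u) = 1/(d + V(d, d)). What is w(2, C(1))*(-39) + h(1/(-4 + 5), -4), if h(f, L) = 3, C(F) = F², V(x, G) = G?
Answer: -27/4 ≈ -6.7500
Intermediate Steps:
w(d, u) = 1/(2*d) (w(d, u) = 1/(d + d) = 1/(2*d))
w(2, C(1))*(-39) + h(1/(-4 + 5), -4) = ((½)/2)*(-39) + 3 = ((½)*(½))*(-39) + 3 = (¼)*(-39) + 3 = -39/4 + 3 = -27/4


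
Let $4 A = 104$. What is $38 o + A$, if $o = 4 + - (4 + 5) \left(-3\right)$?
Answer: $1204$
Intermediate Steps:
$A = 26$ ($A = \frac{1}{4} \cdot 104 = 26$)
$o = 31$ ($o = 4 + \left(-1\right) 9 \left(-3\right) = 4 - -27 = 4 + 27 = 31$)
$38 o + A = 38 \cdot 31 + 26 = 1178 + 26 = 1204$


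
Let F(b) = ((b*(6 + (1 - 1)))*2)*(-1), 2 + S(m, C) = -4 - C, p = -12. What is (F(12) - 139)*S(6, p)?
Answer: -1698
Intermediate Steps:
S(m, C) = -6 - C (S(m, C) = -2 + (-4 - C) = -6 - C)
F(b) = -12*b (F(b) = ((b*(6 + 0))*2)*(-1) = ((b*6)*2)*(-1) = ((6*b)*2)*(-1) = (12*b)*(-1) = -12*b)
(F(12) - 139)*S(6, p) = (-12*12 - 139)*(-6 - 1*(-12)) = (-144 - 139)*(-6 + 12) = -283*6 = -1698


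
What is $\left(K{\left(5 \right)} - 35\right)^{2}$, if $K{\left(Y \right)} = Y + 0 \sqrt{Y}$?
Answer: $900$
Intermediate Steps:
$K{\left(Y \right)} = Y$ ($K{\left(Y \right)} = Y + 0 = Y$)
$\left(K{\left(5 \right)} - 35\right)^{2} = \left(5 - 35\right)^{2} = \left(-30\right)^{2} = 900$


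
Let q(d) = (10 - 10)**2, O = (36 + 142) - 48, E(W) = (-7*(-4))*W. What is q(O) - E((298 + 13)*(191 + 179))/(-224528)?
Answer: 402745/28066 ≈ 14.350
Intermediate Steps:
E(W) = 28*W
O = 130 (O = 178 - 48 = 130)
q(d) = 0 (q(d) = 0**2 = 0)
q(O) - E((298 + 13)*(191 + 179))/(-224528) = 0 - 28*((298 + 13)*(191 + 179))/(-224528) = 0 - 28*(311*370)*(-1)/224528 = 0 - 28*115070*(-1)/224528 = 0 - 3221960*(-1)/224528 = 0 - 1*(-402745/28066) = 0 + 402745/28066 = 402745/28066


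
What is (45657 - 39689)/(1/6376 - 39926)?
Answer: -38051968/254568175 ≈ -0.14948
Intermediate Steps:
(45657 - 39689)/(1/6376 - 39926) = 5968/(1/6376 - 39926) = 5968/(-254568175/6376) = 5968*(-6376/254568175) = -38051968/254568175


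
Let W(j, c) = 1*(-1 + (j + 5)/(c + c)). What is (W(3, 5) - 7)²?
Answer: 1296/25 ≈ 51.840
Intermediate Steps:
W(j, c) = -1 + (5 + j)/(2*c) (W(j, c) = 1*(-1 + (5 + j)/((2*c))) = 1*(-1 + (5 + j)*(1/(2*c))) = 1*(-1 + (5 + j)/(2*c)) = -1 + (5 + j)/(2*c))
(W(3, 5) - 7)² = ((½)*(5 + 3 - 2*5)/5 - 7)² = ((½)*(⅕)*(5 + 3 - 10) - 7)² = ((½)*(⅕)*(-2) - 7)² = (-⅕ - 7)² = (-36/5)² = 1296/25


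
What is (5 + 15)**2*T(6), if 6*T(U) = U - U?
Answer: 0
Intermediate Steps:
T(U) = 0 (T(U) = (U - U)/6 = (1/6)*0 = 0)
(5 + 15)**2*T(6) = (5 + 15)**2*0 = 20**2*0 = 400*0 = 0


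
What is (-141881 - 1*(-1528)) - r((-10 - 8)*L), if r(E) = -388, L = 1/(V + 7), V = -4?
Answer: -139965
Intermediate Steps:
L = ⅓ (L = 1/(-4 + 7) = 1/3 = ⅓ ≈ 0.33333)
(-141881 - 1*(-1528)) - r((-10 - 8)*L) = (-141881 - 1*(-1528)) - 1*(-388) = (-141881 + 1528) + 388 = -140353 + 388 = -139965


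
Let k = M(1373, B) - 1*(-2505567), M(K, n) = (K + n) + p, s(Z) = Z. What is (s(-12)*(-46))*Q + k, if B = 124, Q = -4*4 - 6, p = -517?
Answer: 2494403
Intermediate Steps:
Q = -22 (Q = -16 - 6 = -22)
M(K, n) = -517 + K + n (M(K, n) = (K + n) - 517 = -517 + K + n)
k = 2506547 (k = (-517 + 1373 + 124) - 1*(-2505567) = 980 + 2505567 = 2506547)
(s(-12)*(-46))*Q + k = -12*(-46)*(-22) + 2506547 = 552*(-22) + 2506547 = -12144 + 2506547 = 2494403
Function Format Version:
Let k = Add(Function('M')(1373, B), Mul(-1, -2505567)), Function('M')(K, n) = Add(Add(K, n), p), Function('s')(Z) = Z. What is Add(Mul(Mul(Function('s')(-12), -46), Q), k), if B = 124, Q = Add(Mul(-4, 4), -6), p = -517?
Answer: 2494403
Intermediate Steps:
Q = -22 (Q = Add(-16, -6) = -22)
Function('M')(K, n) = Add(-517, K, n) (Function('M')(K, n) = Add(Add(K, n), -517) = Add(-517, K, n))
k = 2506547 (k = Add(Add(-517, 1373, 124), Mul(-1, -2505567)) = Add(980, 2505567) = 2506547)
Add(Mul(Mul(Function('s')(-12), -46), Q), k) = Add(Mul(Mul(-12, -46), -22), 2506547) = Add(Mul(552, -22), 2506547) = Add(-12144, 2506547) = 2494403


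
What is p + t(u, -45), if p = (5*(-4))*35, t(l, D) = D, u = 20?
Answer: -745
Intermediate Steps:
p = -700 (p = -20*35 = -700)
p + t(u, -45) = -700 - 45 = -745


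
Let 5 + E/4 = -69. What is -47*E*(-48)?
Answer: -667776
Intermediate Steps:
E = -296 (E = -20 + 4*(-69) = -20 - 276 = -296)
-47*E*(-48) = -(-13912)*(-48) = -47*14208 = -667776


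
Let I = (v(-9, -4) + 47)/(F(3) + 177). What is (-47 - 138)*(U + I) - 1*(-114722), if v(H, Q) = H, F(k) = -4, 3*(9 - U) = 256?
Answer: 66848773/519 ≈ 1.2880e+5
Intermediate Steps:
U = -229/3 (U = 9 - ⅓*256 = 9 - 256/3 = -229/3 ≈ -76.333)
I = 38/173 (I = (-9 + 47)/(-4 + 177) = 38/173 ≈ 0.21965)
(-47 - 138)*(U + I) - 1*(-114722) = (-47 - 138)*(-229/3 + 38/173) - 1*(-114722) = -185*(-39503/519) + 114722 = 7308055/519 + 114722 = 66848773/519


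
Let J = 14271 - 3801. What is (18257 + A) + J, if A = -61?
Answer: 28666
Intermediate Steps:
J = 10470
(18257 + A) + J = (18257 - 61) + 10470 = 18196 + 10470 = 28666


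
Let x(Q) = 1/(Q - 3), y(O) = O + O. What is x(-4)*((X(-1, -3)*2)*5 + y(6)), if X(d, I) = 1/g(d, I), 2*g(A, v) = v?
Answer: -16/21 ≈ -0.76190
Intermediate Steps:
g(A, v) = v/2
y(O) = 2*O
X(d, I) = 2/I (X(d, I) = 1/(I/2) = 2/I)
x(Q) = 1/(-3 + Q)
x(-4)*((X(-1, -3)*2)*5 + y(6)) = (((2/(-3))*2)*5 + 2*6)/(-3 - 4) = (((2*(-⅓))*2)*5 + 12)/(-7) = -(-⅔*2*5 + 12)/7 = -(-4/3*5 + 12)/7 = -(-20/3 + 12)/7 = -⅐*16/3 = -16/21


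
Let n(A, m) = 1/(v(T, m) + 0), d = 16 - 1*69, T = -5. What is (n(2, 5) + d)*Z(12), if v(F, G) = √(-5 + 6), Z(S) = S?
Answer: -624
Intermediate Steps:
d = -53 (d = 16 - 69 = -53)
v(F, G) = 1 (v(F, G) = √1 = 1)
n(A, m) = 1 (n(A, m) = 1/(1 + 0) = 1/1 = 1)
(n(2, 5) + d)*Z(12) = (1 - 53)*12 = -52*12 = -624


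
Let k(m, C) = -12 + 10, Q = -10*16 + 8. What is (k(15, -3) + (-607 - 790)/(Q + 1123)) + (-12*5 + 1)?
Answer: -60628/971 ≈ -62.439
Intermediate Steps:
Q = -152 (Q = -160 + 8 = -152)
k(m, C) = -2
(k(15, -3) + (-607 - 790)/(Q + 1123)) + (-12*5 + 1) = (-2 + (-607 - 790)/(-152 + 1123)) + (-12*5 + 1) = (-2 - 1397/971) + (-60 + 1) = (-2 - 1397*1/971) - 59 = (-2 - 1397/971) - 59 = -3339/971 - 59 = -60628/971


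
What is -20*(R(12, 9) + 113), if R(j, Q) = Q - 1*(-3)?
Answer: -2500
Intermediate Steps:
R(j, Q) = 3 + Q (R(j, Q) = Q + 3 = 3 + Q)
-20*(R(12, 9) + 113) = -20*((3 + 9) + 113) = -20*(12 + 113) = -20*125 = -2500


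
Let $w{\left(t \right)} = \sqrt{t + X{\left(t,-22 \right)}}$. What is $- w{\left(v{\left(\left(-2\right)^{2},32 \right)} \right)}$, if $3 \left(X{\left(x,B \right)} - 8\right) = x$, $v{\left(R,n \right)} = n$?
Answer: $- \frac{2 \sqrt{114}}{3} \approx -7.118$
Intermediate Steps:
$X{\left(x,B \right)} = 8 + \frac{x}{3}$
$w{\left(t \right)} = \sqrt{8 + \frac{4 t}{3}}$ ($w{\left(t \right)} = \sqrt{t + \left(8 + \frac{t}{3}\right)} = \sqrt{8 + \frac{4 t}{3}}$)
$- w{\left(v{\left(\left(-2\right)^{2},32 \right)} \right)} = - \frac{2 \sqrt{18 + 3 \cdot 32}}{3} = - \frac{2 \sqrt{18 + 96}}{3} = - \frac{2 \sqrt{114}}{3}$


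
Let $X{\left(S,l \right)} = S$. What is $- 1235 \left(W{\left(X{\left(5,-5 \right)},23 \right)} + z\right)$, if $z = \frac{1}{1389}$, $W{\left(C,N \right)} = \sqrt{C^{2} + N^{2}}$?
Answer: $- \frac{1235}{1389} - 1235 \sqrt{554} \approx -29069.0$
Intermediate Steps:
$z = \frac{1}{1389} \approx 0.00071994$
$- 1235 \left(W{\left(X{\left(5,-5 \right)},23 \right)} + z\right) = - 1235 \left(\sqrt{5^{2} + 23^{2}} + \frac{1}{1389}\right) = - 1235 \left(\sqrt{25 + 529} + \frac{1}{1389}\right) = - 1235 \left(\sqrt{554} + \frac{1}{1389}\right) = - 1235 \left(\frac{1}{1389} + \sqrt{554}\right) = - \frac{1235}{1389} - 1235 \sqrt{554}$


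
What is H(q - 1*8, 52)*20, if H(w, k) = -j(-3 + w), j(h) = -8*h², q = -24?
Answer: 196000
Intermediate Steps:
H(w, k) = 8*(-3 + w)² (H(w, k) = -(-8)*(-3 + w)² = 8*(-3 + w)²)
H(q - 1*8, 52)*20 = (8*(-3 + (-24 - 1*8))²)*20 = (8*(-3 + (-24 - 8))²)*20 = (8*(-3 - 32)²)*20 = (8*(-35)²)*20 = (8*1225)*20 = 9800*20 = 196000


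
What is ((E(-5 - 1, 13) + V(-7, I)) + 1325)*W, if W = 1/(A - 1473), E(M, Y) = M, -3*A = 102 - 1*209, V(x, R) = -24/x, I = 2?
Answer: -27771/30184 ≈ -0.92006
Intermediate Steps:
A = 107/3 (A = -(102 - 1*209)/3 = -(102 - 209)/3 = -⅓*(-107) = 107/3 ≈ 35.667)
W = -3/4312 (W = 1/(107/3 - 1473) = 1/(-4312/3) = -3/4312 ≈ -0.00069573)
((E(-5 - 1, 13) + V(-7, I)) + 1325)*W = (((-5 - 1) - 24/(-7)) + 1325)*(-3/4312) = ((-6 - 24*(-⅐)) + 1325)*(-3/4312) = ((-6 + 24/7) + 1325)*(-3/4312) = (-18/7 + 1325)*(-3/4312) = (9257/7)*(-3/4312) = -27771/30184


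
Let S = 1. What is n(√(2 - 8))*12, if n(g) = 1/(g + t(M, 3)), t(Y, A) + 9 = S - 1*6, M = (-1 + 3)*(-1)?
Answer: -84/101 - 6*I*√6/101 ≈ -0.83168 - 0.14551*I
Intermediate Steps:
M = -2 (M = 2*(-1) = -2)
t(Y, A) = -14 (t(Y, A) = -9 + (1 - 1*6) = -9 + (1 - 6) = -9 - 5 = -14)
n(g) = 1/(-14 + g) (n(g) = 1/(g - 14) = 1/(-14 + g))
n(√(2 - 8))*12 = 12/(-14 + √(2 - 8)) = 12/(-14 + √(-6)) = 12/(-14 + I*√6)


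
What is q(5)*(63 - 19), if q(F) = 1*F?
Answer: 220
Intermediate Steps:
q(F) = F
q(5)*(63 - 19) = 5*(63 - 19) = 5*44 = 220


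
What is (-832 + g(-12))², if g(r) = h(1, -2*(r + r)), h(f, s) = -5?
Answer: 700569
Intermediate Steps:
g(r) = -5
(-832 + g(-12))² = (-832 - 5)² = (-837)² = 700569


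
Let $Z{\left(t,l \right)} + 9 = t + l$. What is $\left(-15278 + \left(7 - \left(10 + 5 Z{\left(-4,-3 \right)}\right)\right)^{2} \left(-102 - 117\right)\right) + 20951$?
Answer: $-1292778$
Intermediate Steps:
$Z{\left(t,l \right)} = -9 + l + t$ ($Z{\left(t,l \right)} = -9 + \left(t + l\right) = -9 + \left(l + t\right) = -9 + l + t$)
$\left(-15278 + \left(7 - \left(10 + 5 Z{\left(-4,-3 \right)}\right)\right)^{2} \left(-102 - 117\right)\right) + 20951 = \left(-15278 + \left(7 - \left(10 + 5 \left(-9 - 3 - 4\right)\right)\right)^{2} \left(-102 - 117\right)\right) + 20951 = \left(-15278 + \left(7 - -70\right)^{2} \left(-219\right)\right) + 20951 = \left(-15278 + \left(7 + \left(\left(\left(-4 + 80\right) - 3\right) - 3\right)\right)^{2} \left(-219\right)\right) + 20951 = \left(-15278 + \left(7 + \left(\left(76 - 3\right) - 3\right)\right)^{2} \left(-219\right)\right) + 20951 = \left(-15278 + \left(7 + \left(73 - 3\right)\right)^{2} \left(-219\right)\right) + 20951 = \left(-15278 + \left(7 + 70\right)^{2} \left(-219\right)\right) + 20951 = \left(-15278 + 77^{2} \left(-219\right)\right) + 20951 = \left(-15278 + 5929 \left(-219\right)\right) + 20951 = \left(-15278 - 1298451\right) + 20951 = -1313729 + 20951 = -1292778$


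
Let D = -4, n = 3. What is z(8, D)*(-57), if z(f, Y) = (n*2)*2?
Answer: -684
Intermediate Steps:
z(f, Y) = 12 (z(f, Y) = (3*2)*2 = 6*2 = 12)
z(8, D)*(-57) = 12*(-57) = -684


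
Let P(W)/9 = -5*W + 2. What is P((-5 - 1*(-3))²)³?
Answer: -4251528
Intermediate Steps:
P(W) = 18 - 45*W (P(W) = 9*(-5*W + 2) = 9*(2 - 5*W) = 18 - 45*W)
P((-5 - 1*(-3))²)³ = (18 - 45*(-5 - 1*(-3))²)³ = (18 - 45*(-5 + 3)²)³ = (18 - 45*(-2)²)³ = (18 - 45*4)³ = (18 - 180)³ = (-162)³ = -4251528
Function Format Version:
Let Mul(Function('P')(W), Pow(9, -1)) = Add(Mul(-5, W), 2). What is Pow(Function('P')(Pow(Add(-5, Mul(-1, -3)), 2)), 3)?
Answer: -4251528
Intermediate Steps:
Function('P')(W) = Add(18, Mul(-45, W)) (Function('P')(W) = Mul(9, Add(Mul(-5, W), 2)) = Mul(9, Add(2, Mul(-5, W))) = Add(18, Mul(-45, W)))
Pow(Function('P')(Pow(Add(-5, Mul(-1, -3)), 2)), 3) = Pow(Add(18, Mul(-45, Pow(Add(-5, Mul(-1, -3)), 2))), 3) = Pow(Add(18, Mul(-45, Pow(Add(-5, 3), 2))), 3) = Pow(Add(18, Mul(-45, Pow(-2, 2))), 3) = Pow(Add(18, Mul(-45, 4)), 3) = Pow(Add(18, -180), 3) = Pow(-162, 3) = -4251528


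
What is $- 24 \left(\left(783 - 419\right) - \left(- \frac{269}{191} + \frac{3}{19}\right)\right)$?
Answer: $- \frac{31811856}{3629} \approx -8766.0$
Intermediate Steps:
$- 24 \left(\left(783 - 419\right) - \left(- \frac{269}{191} + \frac{3}{19}\right)\right) = - 24 \left(364 - - \frac{4538}{3629}\right) = - 24 \left(364 + \left(- \frac{3}{19} + \frac{269}{191}\right)\right) = - 24 \left(364 + \frac{4538}{3629}\right) = \left(-24\right) \frac{1325494}{3629} = - \frac{31811856}{3629}$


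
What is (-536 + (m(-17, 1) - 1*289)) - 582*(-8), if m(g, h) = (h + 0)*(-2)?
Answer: 3829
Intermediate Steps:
m(g, h) = -2*h (m(g, h) = h*(-2) = -2*h)
(-536 + (m(-17, 1) - 1*289)) - 582*(-8) = (-536 + (-2*1 - 1*289)) - 582*(-8) = (-536 + (-2 - 289)) + 4656 = (-536 - 291) + 4656 = -827 + 4656 = 3829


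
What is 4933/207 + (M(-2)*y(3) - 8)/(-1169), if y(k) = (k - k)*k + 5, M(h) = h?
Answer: 5770403/241983 ≈ 23.846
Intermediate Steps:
y(k) = 5 (y(k) = 0*k + 5 = 0 + 5 = 5)
4933/207 + (M(-2)*y(3) - 8)/(-1169) = 4933/207 + (-2*5 - 8)/(-1169) = 4933*(1/207) + (-10 - 8)*(-1/1169) = 4933/207 - 18*(-1/1169) = 4933/207 + 18/1169 = 5770403/241983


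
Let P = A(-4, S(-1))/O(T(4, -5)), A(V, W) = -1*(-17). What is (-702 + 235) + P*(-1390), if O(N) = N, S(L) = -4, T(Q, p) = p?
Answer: 4259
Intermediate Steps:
A(V, W) = 17
P = -17/5 (P = 17/(-5) = 17*(-1/5) = -17/5 ≈ -3.4000)
(-702 + 235) + P*(-1390) = (-702 + 235) - 17/5*(-1390) = -467 + 4726 = 4259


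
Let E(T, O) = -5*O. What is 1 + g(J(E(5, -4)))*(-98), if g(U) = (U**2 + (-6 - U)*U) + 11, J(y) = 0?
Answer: -1077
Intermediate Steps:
g(U) = 11 + U**2 + U*(-6 - U) (g(U) = (U**2 + U*(-6 - U)) + 11 = 11 + U**2 + U*(-6 - U))
1 + g(J(E(5, -4)))*(-98) = 1 + (11 - 6*0)*(-98) = 1 + (11 + 0)*(-98) = 1 + 11*(-98) = 1 - 1078 = -1077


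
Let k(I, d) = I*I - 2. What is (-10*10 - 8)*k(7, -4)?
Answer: -5076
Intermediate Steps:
k(I, d) = -2 + I² (k(I, d) = I² - 2 = -2 + I²)
(-10*10 - 8)*k(7, -4) = (-10*10 - 8)*(-2 + 7²) = (-100 - 8)*(-2 + 49) = -108*47 = -5076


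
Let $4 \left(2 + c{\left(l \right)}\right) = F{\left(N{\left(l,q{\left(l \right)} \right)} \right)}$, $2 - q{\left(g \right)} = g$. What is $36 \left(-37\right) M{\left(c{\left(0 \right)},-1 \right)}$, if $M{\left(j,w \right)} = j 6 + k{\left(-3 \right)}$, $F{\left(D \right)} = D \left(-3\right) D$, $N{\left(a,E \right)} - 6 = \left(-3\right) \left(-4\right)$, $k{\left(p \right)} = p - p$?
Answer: $1958040$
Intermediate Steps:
$q{\left(g \right)} = 2 - g$
$k{\left(p \right)} = 0$
$N{\left(a,E \right)} = 18$ ($N{\left(a,E \right)} = 6 - -12 = 6 + 12 = 18$)
$F{\left(D \right)} = - 3 D^{2}$ ($F{\left(D \right)} = - 3 D D = - 3 D^{2}$)
$c{\left(l \right)} = -245$ ($c{\left(l \right)} = -2 + \frac{\left(-3\right) 18^{2}}{4} = -2 + \frac{\left(-3\right) 324}{4} = -2 + \frac{1}{4} \left(-972\right) = -2 - 243 = -245$)
$M{\left(j,w \right)} = 6 j$ ($M{\left(j,w \right)} = j 6 + 0 = 6 j + 0 = 6 j$)
$36 \left(-37\right) M{\left(c{\left(0 \right)},-1 \right)} = 36 \left(-37\right) 6 \left(-245\right) = \left(-1332\right) \left(-1470\right) = 1958040$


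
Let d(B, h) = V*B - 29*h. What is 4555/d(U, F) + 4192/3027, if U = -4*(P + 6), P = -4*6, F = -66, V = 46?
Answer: 3966153/1757678 ≈ 2.2565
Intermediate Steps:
P = -24
U = 72 (U = -4*(-24 + 6) = -4*(-18) = 72)
d(B, h) = -29*h + 46*B (d(B, h) = 46*B - 29*h = -29*h + 46*B)
4555/d(U, F) + 4192/3027 = 4555/(-29*(-66) + 46*72) + 4192/3027 = 4555/(1914 + 3312) + 4192*(1/3027) = 4555/5226 + 4192/3027 = 3966153/1757678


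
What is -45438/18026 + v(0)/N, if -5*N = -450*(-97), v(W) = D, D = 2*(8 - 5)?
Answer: -33065158/13113915 ≈ -2.5214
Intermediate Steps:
D = 6 (D = 2*3 = 6)
v(W) = 6
N = -8730 (N = -(-90)*(-97) = -1/5*43650 = -8730)
-45438/18026 + v(0)/N = -45438/18026 + 6/(-8730) = -45438*1/18026 + 6*(-1/8730) = -22719/9013 - 1/1455 = -33065158/13113915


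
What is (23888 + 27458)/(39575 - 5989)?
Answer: 25673/16793 ≈ 1.5288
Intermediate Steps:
(23888 + 27458)/(39575 - 5989) = 51346/33586 = 51346*(1/33586) = 25673/16793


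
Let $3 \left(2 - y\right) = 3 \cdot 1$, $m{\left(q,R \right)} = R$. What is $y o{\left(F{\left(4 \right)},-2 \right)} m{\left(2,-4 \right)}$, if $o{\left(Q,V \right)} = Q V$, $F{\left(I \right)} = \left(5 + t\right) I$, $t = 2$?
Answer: $224$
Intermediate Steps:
$F{\left(I \right)} = 7 I$ ($F{\left(I \right)} = \left(5 + 2\right) I = 7 I$)
$y = 1$ ($y = 2 - \frac{3 \cdot 1}{3} = 2 - 1 = 1$)
$y o{\left(F{\left(4 \right)},-2 \right)} m{\left(2,-4 \right)} = 1 \cdot 7 \cdot 4 \left(-2\right) \left(-4\right) = 1 \cdot 28 \left(-2\right) \left(-4\right) = 1 \left(-56\right) \left(-4\right) = \left(-56\right) \left(-4\right) = 224$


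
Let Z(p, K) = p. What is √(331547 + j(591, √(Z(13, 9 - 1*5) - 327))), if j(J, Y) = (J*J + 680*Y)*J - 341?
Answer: √(206756277 + 401880*I*√314) ≈ 14381.0 + 247.6*I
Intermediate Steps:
j(J, Y) = -341 + J*(J² + 680*Y) (j(J, Y) = (J² + 680*Y)*J - 341 = J*(J² + 680*Y) - 341 = -341 + J*(J² + 680*Y))
√(331547 + j(591, √(Z(13, 9 - 1*5) - 327))) = √(331547 + (-341 + 591³ + 680*591*√(13 - 327))) = √(331547 + (-341 + 206425071 + 680*591*√(-314))) = √(331547 + (-341 + 206425071 + 680*591*(I*√314))) = √(331547 + (-341 + 206425071 + 401880*I*√314)) = √(331547 + (206424730 + 401880*I*√314)) = √(206756277 + 401880*I*√314)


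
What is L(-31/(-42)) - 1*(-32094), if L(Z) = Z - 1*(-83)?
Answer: 1351465/42 ≈ 32178.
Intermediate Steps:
L(Z) = 83 + Z (L(Z) = Z + 83 = 83 + Z)
L(-31/(-42)) - 1*(-32094) = (83 - 31/(-42)) - 1*(-32094) = (83 - 31*(-1/42)) + 32094 = (83 + 31/42) + 32094 = 3517/42 + 32094 = 1351465/42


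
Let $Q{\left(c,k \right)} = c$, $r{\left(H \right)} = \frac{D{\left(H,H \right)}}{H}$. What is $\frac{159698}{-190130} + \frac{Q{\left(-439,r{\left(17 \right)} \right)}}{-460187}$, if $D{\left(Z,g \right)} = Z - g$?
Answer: $- \frac{36703738228}{43747677155} \approx -0.83899$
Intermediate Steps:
$r{\left(H \right)} = 0$ ($r{\left(H \right)} = \frac{H - H}{H} = \frac{0}{H} = 0$)
$\frac{159698}{-190130} + \frac{Q{\left(-439,r{\left(17 \right)} \right)}}{-460187} = \frac{159698}{-190130} - \frac{439}{-460187} = 159698 \left(- \frac{1}{190130}\right) - - \frac{439}{460187} = - \frac{79849}{95065} + \frac{439}{460187} = - \frac{36703738228}{43747677155}$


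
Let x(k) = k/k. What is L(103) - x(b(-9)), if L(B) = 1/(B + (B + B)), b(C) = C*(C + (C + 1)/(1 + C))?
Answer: -308/309 ≈ -0.99676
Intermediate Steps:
b(C) = C*(1 + C) (b(C) = C*(C + (1 + C)/(1 + C)) = C*(C + 1) = C*(1 + C))
x(k) = 1
L(B) = 1/(3*B) (L(B) = 1/(B + 2*B) = 1/(3*B))
L(103) - x(b(-9)) = (⅓)/103 - 1*1 = (⅓)*(1/103) - 1 = 1/309 - 1 = -308/309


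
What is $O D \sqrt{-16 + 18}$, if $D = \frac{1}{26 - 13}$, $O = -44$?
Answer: $- \frac{44 \sqrt{2}}{13} \approx -4.7866$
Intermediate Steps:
$D = \frac{1}{13} \approx 0.076923$
$O D \sqrt{-16 + 18} = \left(-44\right) \frac{1}{13} \sqrt{-16 + 18} = - \frac{44 \sqrt{2}}{13}$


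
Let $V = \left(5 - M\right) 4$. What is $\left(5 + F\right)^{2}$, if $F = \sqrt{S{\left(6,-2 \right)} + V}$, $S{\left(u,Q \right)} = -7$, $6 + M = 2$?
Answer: $\left(5 + \sqrt{29}\right)^{2} \approx 107.85$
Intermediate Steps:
$M = -4$ ($M = -6 + 2 = -4$)
$V = 36$ ($V = \left(5 - -4\right) 4 = \left(5 + 4\right) 4 = 9 \cdot 4 = 36$)
$F = \sqrt{29}$ ($F = \sqrt{-7 + 36} = \sqrt{29} \approx 5.3852$)
$\left(5 + F\right)^{2} = \left(5 + \sqrt{29}\right)^{2}$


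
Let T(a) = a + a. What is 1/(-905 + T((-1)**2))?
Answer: -1/903 ≈ -0.0011074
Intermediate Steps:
T(a) = 2*a
1/(-905 + T((-1)**2)) = 1/(-905 + 2*(-1)**2) = 1/(-905 + 2*1) = 1/(-905 + 2) = 1/(-903) = -1/903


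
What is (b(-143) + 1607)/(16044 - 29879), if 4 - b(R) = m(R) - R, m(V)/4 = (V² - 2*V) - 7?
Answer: 81444/13835 ≈ 5.8868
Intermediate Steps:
m(V) = -28 - 8*V + 4*V² (m(V) = 4*((V² - 2*V) - 7) = 4*(-7 + V² - 2*V) = -28 - 8*V + 4*V²)
b(R) = 32 - 4*R² + 9*R (b(R) = 4 - ((-28 - 8*R + 4*R²) - R) = 4 - (-28 - 9*R + 4*R²) = 4 + (28 - 4*R² + 9*R) = 32 - 4*R² + 9*R)
(b(-143) + 1607)/(16044 - 29879) = ((32 - 4*(-143)² + 9*(-143)) + 1607)/(16044 - 29879) = ((32 - 4*20449 - 1287) + 1607)/(-13835) = ((32 - 81796 - 1287) + 1607)*(-1/13835) = (-83051 + 1607)*(-1/13835) = -81444*(-1/13835) = 81444/13835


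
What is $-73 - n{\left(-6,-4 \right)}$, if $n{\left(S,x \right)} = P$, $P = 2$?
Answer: $-75$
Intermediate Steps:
$n{\left(S,x \right)} = 2$
$-73 - n{\left(-6,-4 \right)} = -73 - 2 = -75$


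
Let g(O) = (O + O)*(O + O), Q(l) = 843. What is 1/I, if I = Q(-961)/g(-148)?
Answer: 87616/843 ≈ 103.93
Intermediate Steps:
g(O) = 4*O² (g(O) = (2*O)*(2*O) = 4*O²)
I = 843/87616 (I = 843/((4*(-148)²)) = 843/((4*21904)) = 843/87616 ≈ 0.0096215)
1/I = 1/(843/87616) = 87616/843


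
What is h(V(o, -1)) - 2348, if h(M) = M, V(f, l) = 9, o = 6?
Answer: -2339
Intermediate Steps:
h(V(o, -1)) - 2348 = 9 - 2348 = -2339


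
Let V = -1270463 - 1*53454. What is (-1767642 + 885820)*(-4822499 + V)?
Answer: 5420044849952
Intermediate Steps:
V = -1323917 (V = -1270463 - 53454 = -1323917)
(-1767642 + 885820)*(-4822499 + V) = (-1767642 + 885820)*(-4822499 - 1323917) = -881822*(-6146416) = 5420044849952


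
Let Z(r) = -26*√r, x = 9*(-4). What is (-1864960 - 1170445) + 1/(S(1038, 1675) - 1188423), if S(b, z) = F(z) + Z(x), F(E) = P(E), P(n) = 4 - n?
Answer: -716519366999707459/236053958862 + 13*I/118026979431 ≈ -3.0354e+6 + 1.1014e-10*I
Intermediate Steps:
x = -36
F(E) = 4 - E
S(b, z) = 4 - z - 156*I (S(b, z) = (4 - z) - 156*I = 4 - z - 156*I)
(-1864960 - 1170445) + 1/(S(1038, 1675) - 1188423) = (-1864960 - 1170445) + 1/((4 - 1*1675 - 156*I) - 1188423) = -3035405 + 1/((4 - 1675 - 156*I) - 1188423) = -3035405 + 1/((-1671 - 156*I) - 1188423) = -3035405 + 1/(-1190094 - 156*I) = -3035405 + (-1190094 + 156*I)/1416323753172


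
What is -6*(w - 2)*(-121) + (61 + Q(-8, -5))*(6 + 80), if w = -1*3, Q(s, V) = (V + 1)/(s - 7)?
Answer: 24584/15 ≈ 1638.9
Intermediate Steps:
Q(s, V) = (1 + V)/(-7 + s)
w = -3
-6*(w - 2)*(-121) + (61 + Q(-8, -5))*(6 + 80) = -6*(-3 - 2)*(-121) + (61 + (1 - 5)/(-7 - 8))*(6 + 80) = -6*(-5)*(-121) + (61 - 4/(-15))*86 = 30*(-121) + (61 - 1/15*(-4))*86 = -3630 + (61 + 4/15)*86 = -3630 + (919/15)*86 = -3630 + 79034/15 = 24584/15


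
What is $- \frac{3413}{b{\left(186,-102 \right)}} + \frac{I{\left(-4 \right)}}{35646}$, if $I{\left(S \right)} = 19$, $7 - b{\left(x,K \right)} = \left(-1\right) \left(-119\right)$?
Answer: $\frac{60830963}{1996176} \approx 30.474$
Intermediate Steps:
$b{\left(x,K \right)} = -112$ ($b{\left(x,K \right)} = 7 - \left(-1\right) \left(-119\right) = 7 - 119 = -112$)
$- \frac{3413}{b{\left(186,-102 \right)}} + \frac{I{\left(-4 \right)}}{35646} = - \frac{3413}{-112} + \frac{19}{35646} = \left(-3413\right) \left(- \frac{1}{112}\right) + 19 \cdot \frac{1}{35646} = \frac{3413}{112} + \frac{19}{35646} = \frac{60830963}{1996176}$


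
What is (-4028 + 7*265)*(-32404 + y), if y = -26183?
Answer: 127309551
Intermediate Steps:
(-4028 + 7*265)*(-32404 + y) = (-4028 + 7*265)*(-32404 - 26183) = (-4028 + 1855)*(-58587) = -2173*(-58587) = 127309551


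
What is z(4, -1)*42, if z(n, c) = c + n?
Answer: 126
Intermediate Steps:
z(4, -1)*42 = (-1 + 4)*42 = 3*42 = 126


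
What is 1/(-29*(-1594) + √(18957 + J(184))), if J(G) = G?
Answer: 46226/2136823935 - √19141/2136823935 ≈ 2.1568e-5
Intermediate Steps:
1/(-29*(-1594) + √(18957 + J(184))) = 1/(-29*(-1594) + √(18957 + 184)) = 1/(46226 + √19141)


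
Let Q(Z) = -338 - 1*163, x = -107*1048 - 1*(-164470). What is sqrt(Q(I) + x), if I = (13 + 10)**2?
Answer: sqrt(51833) ≈ 227.67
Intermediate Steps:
I = 529 (I = 23**2 = 529)
x = 52334 (x = -112136 + 164470 = 52334)
Q(Z) = -501 (Q(Z) = -338 - 163 = -501)
sqrt(Q(I) + x) = sqrt(-501 + 52334) = sqrt(51833)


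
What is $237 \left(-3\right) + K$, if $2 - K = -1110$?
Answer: $401$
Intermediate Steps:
$K = 1112$ ($K = 2 - -1110 = 2 + 1110 = 1112$)
$237 \left(-3\right) + K = 237 \left(-3\right) + 1112 = -711 + 1112 = 401$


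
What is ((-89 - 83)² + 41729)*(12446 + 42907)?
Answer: 3947388489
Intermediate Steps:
((-89 - 83)² + 41729)*(12446 + 42907) = ((-172)² + 41729)*55353 = (29584 + 41729)*55353 = 71313*55353 = 3947388489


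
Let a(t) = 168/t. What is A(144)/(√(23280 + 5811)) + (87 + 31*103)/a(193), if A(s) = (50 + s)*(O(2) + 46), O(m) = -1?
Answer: 79130/21 + 2910*√29091/9697 ≈ 3819.3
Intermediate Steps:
A(s) = 2250 + 45*s (A(s) = (50 + s)*(-1 + 46) = (50 + s)*45 = 2250 + 45*s)
A(144)/(√(23280 + 5811)) + (87 + 31*103)/a(193) = (2250 + 45*144)/(√(23280 + 5811)) + (87 + 31*103)/((168/193)) = (2250 + 6480)/(√29091) + (87 + 3193)/((168*(1/193))) = 8730*(√29091/29091) + 3280/(168/193) = 2910*√29091/9697 + 3280*(193/168) = 2910*√29091/9697 + 79130/21 = 79130/21 + 2910*√29091/9697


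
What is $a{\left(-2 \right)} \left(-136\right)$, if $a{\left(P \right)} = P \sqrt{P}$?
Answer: $272 i \sqrt{2} \approx 384.67 i$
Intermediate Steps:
$a{\left(P \right)} = P^{\frac{3}{2}}$
$a{\left(-2 \right)} \left(-136\right) = \left(-2\right)^{\frac{3}{2}} \left(-136\right) = - 2 i \sqrt{2} \left(-136\right) = 272 i \sqrt{2}$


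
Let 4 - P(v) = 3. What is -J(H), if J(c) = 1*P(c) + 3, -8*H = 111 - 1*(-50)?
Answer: -4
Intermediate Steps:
H = -161/8 (H = -(111 - 1*(-50))/8 = -(111 + 50)/8 = -⅛*161 = -161/8 ≈ -20.125)
P(v) = 1 (P(v) = 4 - 1*3 = 4 - 3 = 1)
J(c) = 4 (J(c) = 1*1 + 3 = 1 + 3 = 4)
-J(H) = -1*4 = -4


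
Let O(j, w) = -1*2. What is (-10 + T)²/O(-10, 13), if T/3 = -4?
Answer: -242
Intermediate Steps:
T = -12 (T = 3*(-4) = -12)
O(j, w) = -2
(-10 + T)²/O(-10, 13) = (-10 - 12)²/(-2) = (-22)²*(-½) = 484*(-½) = -242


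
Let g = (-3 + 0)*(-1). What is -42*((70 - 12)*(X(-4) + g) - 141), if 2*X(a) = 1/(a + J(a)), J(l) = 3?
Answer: -168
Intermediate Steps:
X(a) = 1/(2*(3 + a)) (X(a) = 1/(2*(a + 3)) = 1/(2*(3 + a)))
g = 3 (g = -3*(-1) = 3)
-42*((70 - 12)*(X(-4) + g) - 141) = -42*((70 - 12)*(1/(2*(3 - 4)) + 3) - 141) = -42*(58*((½)/(-1) + 3) - 141) = -42*(58*((½)*(-1) + 3) - 141) = -42*(58*(-½ + 3) - 141) = -42*(58*(5/2) - 141) = -42*(145 - 141) = -42*4 = -168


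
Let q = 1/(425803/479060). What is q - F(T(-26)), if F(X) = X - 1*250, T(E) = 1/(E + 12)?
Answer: 213920449/851606 ≈ 251.20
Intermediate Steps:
T(E) = 1/(12 + E)
q = 479060/425803 (q = 1/(425803*(1/479060)) = 1/(425803/479060) = 479060/425803 ≈ 1.1251)
F(X) = -250 + X (F(X) = X - 250 = -250 + X)
q - F(T(-26)) = 479060/425803 - (-250 + 1/(12 - 26)) = 479060/425803 - (-250 + 1/(-14)) = 479060/425803 - (-250 - 1/14) = 479060/425803 - 1*(-3501/14) = 479060/425803 + 3501/14 = 213920449/851606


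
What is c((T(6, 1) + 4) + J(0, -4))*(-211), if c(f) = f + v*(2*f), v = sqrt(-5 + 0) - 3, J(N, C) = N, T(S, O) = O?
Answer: 5275 - 2110*I*sqrt(5) ≈ 5275.0 - 4718.1*I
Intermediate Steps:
v = -3 + I*sqrt(5) (v = sqrt(-5) - 3 = I*sqrt(5) - 3 = -3 + I*sqrt(5) ≈ -3.0 + 2.2361*I)
c(f) = f + 2*f*(-3 + I*sqrt(5)) (c(f) = f + (-3 + I*sqrt(5))*(2*f) = f + 2*f*(-3 + I*sqrt(5)))
c((T(6, 1) + 4) + J(0, -4))*(-211) = (((1 + 4) + 0)*(-5 + 2*I*sqrt(5)))*(-211) = ((5 + 0)*(-5 + 2*I*sqrt(5)))*(-211) = (5*(-5 + 2*I*sqrt(5)))*(-211) = (-25 + 10*I*sqrt(5))*(-211) = 5275 - 2110*I*sqrt(5)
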